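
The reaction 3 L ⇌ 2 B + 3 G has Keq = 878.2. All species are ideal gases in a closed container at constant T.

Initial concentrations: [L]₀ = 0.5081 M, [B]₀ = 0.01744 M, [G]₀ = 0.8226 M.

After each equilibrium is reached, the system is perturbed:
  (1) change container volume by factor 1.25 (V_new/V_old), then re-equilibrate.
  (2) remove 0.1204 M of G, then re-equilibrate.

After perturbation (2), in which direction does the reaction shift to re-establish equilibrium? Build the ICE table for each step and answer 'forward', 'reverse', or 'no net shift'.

Direction: forward

Q₀ = 0.001291 vs Keq = 878.2 ⇒ Q<K, forward
Step 1:
                   L          B          G
  init        0.5081    0.01744     0.8226
  Δ          -0.4467     0.2978     0.4467
  eq         0.06139     0.3152      1.269
  solve Keq expr → x = 0.1489; check Q = 878.2
Then change container volume by factor 1.25 (V_new/V_old).
Step 2:
                   L          B          G
  init       0.04912     0.2522      1.015
  Δ        -0.006081   0.004054   0.006081
  eq         0.04304     0.2562      1.022
  solve Keq expr → x = 0.002027; check Q = 878.2
Then remove 0.1204 M of G.
Step 3:
                   L          B          G
  init       0.04304     0.2562     0.9011
  Δ        -0.004577   0.003051   0.004577
  eq         0.03846     0.2593     0.9057
  solve Keq expr → x = 0.001526; check Q = 878.2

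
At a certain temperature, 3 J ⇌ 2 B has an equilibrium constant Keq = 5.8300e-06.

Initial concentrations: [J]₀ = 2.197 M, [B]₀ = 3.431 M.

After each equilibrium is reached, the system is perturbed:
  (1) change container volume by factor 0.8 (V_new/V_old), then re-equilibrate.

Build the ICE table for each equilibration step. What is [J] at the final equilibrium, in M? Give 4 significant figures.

Q₀ = 1.11 vs Keq = 5.8300e-06 ⇒ Q>K, reverse
Step 1:
                   J          B
  init         2.197      3.431
  Δ            5.075     -3.384
  eq           7.272    0.04735
  solve Keq expr → x = -1.692; check Q = 5.8300e-06
Then change container volume by factor 0.8 (V_new/V_old).
Step 2:
                   J          B
  init         9.091    0.05919
  Δ         -0.01031   0.006874
  eq            9.08    0.06607
  solve Keq expr → x = 0.003437; check Q = 5.8300e-06

[J]_eq = 9.08 M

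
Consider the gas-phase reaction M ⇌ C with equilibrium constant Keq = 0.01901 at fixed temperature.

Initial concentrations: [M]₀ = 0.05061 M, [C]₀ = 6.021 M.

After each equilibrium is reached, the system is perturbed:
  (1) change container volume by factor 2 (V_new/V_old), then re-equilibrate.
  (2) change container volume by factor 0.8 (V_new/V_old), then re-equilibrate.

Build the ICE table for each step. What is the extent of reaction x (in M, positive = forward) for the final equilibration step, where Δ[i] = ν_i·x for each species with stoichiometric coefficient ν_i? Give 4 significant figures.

Q₀ = 119 vs Keq = 0.01901 ⇒ Q>K, reverse
Step 1:
                    M           C
  Initial     0.05061       6.021
  Change        5.908      -5.908
  Equil         5.958      0.1133
  solve Keq expr → x = -5.908; check Q = 0.01901
Then change container volume by factor 2 (V_new/V_old).
Step 2:
                    M           C
  Initial       2.979     0.05663
  Change            0           0
  Equil         2.979     0.05663
  solve Keq expr → x = 0; check Q = 0.01901
Then change container volume by factor 0.8 (V_new/V_old).
Step 3:
                    M           C
  Initial       3.724     0.07079
  Change            0           0
  Equil         3.724     0.07079
  solve Keq expr → x = 0; check Q = 0.01901

x = 0 M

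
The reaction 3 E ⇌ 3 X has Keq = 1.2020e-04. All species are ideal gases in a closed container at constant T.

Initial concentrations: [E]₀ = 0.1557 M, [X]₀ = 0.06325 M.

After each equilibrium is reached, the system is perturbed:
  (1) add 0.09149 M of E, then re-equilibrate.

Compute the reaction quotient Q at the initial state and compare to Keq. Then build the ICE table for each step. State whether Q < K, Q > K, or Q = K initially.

Q₀ = 0.06704; Q > K (proceeds reverse)

Q₀ = 0.06704 vs Keq = 1.2020e-04 ⇒ Q>K, reverse
Step 1:
                  E         X
  init       0.1557   0.06325
  Δ         0.05295  -0.05295
  eq         0.2087    0.0103
  solve Keq expr → x = -0.01765; check Q = 1.2020e-04
Then add 0.09149 M of E.
Step 2:
                  E         X
  init       0.3001    0.0103
  Δ       -0.004303  0.004303
  eq         0.2958    0.0146
  solve Keq expr → x = 0.001434; check Q = 1.2020e-04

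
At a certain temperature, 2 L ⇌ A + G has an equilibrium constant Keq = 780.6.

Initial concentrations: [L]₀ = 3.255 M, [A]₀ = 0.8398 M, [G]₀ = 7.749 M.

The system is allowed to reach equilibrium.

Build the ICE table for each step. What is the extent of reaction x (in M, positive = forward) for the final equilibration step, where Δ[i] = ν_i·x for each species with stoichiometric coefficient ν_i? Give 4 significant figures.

Q₀ = 0.6142 vs Keq = 780.6 ⇒ Q<K, forward
Step 1:
                   L          A          G
  Initial      3.255     0.8398      7.749
  Change      -3.087      1.543      1.543
  Equil       0.1684      2.383      9.292
  solve Keq expr → x = 1.543; check Q = 780.6

x = 1.543 M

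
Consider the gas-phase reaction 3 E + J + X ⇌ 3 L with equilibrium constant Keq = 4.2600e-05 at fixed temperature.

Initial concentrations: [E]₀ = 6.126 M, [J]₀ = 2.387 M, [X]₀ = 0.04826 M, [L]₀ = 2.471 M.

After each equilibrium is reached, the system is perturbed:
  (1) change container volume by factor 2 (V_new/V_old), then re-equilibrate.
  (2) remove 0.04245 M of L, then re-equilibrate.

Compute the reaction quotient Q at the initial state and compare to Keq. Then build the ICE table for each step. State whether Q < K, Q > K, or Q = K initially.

Q₀ = 0.5697; Q > K (proceeds reverse)

Q₀ = 0.5697 vs Keq = 4.2600e-05 ⇒ Q>K, reverse
Step 1:
                  E         J         X         L
  Initial     6.126     2.387   0.04826     2.471
  Change      2.092    0.6974    0.6974    -2.092
  Equil       8.218     3.084    0.7456    0.3789
  solve Keq expr → x = -0.6974; check Q = 4.2600e-05
Then change container volume by factor 2 (V_new/V_old).
Step 2:
                  E         J         X         L
  Initial     4.109     1.542    0.3728    0.1894
  Change    0.06531   0.02177   0.02177  -0.06531
  Equil       4.174     1.564    0.3946    0.1241
  solve Keq expr → x = -0.02177; check Q = 4.2600e-05
Then remove 0.04245 M of L.
Step 3:
                  E         J         X         L
  Initial     4.174     1.564    0.3946   0.08167
  Change   -0.03955  -0.01318  -0.01318   0.03955
  Equil       4.135     1.551    0.3814    0.1212
  solve Keq expr → x = 0.01318; check Q = 4.2600e-05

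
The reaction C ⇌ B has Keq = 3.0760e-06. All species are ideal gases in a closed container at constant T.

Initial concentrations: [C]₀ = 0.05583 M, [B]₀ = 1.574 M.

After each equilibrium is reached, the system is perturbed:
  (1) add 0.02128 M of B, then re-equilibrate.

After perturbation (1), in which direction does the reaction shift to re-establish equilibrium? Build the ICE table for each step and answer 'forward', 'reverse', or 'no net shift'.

Q₀ = 28.19 vs Keq = 3.0760e-06 ⇒ Q>K, reverse
Step 1:
                    C           B
  Initial     0.05583       1.574
  Change        1.574      -1.574
  Equil          1.63  5.0133e-06
  solve Keq expr → x = -1.574; check Q = 3.0760e-06
Then add 0.02128 M of B.
Step 2:
                    C           B
  Initial        1.63     0.02129
  Change      0.02128    -0.02128
  Equil         1.651  5.0788e-06
  solve Keq expr → x = -0.02128; check Q = 3.0760e-06

Direction: reverse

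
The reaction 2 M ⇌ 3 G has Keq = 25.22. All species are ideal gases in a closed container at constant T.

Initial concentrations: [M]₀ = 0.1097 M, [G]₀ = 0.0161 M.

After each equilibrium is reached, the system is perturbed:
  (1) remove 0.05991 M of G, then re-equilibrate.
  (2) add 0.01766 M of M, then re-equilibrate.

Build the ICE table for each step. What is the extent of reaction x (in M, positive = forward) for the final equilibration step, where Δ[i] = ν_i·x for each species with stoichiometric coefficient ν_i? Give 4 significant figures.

Q₀ = 3.4679e-04 vs Keq = 25.22 ⇒ Q<K, forward
Step 1:
                   M          G
  I           0.1097     0.0161
  C          -0.0968     0.1452
  E           0.0129     0.1613
  solve Keq expr → x = 0.0484; check Q = 25.22
Then remove 0.05991 M of G.
Step 2:
                   M          G
  I           0.0129     0.1014
  C        -0.005649   0.008473
  E         0.007251     0.1099
  solve Keq expr → x = 0.002824; check Q = 25.22
Then add 0.01766 M of M.
Step 3:
                   M          G
  I          0.02491     0.1099
  C         -0.01528    0.02292
  E         0.009634     0.1328
  solve Keq expr → x = 0.007638; check Q = 25.22

x = 0.007638 M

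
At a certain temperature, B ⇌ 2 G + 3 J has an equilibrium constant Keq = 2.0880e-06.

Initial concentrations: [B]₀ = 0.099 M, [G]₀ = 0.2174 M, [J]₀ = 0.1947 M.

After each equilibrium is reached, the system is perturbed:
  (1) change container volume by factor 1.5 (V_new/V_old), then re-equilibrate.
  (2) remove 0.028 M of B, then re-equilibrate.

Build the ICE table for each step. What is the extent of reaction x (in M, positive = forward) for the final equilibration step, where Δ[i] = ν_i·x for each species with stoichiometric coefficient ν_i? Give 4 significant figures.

x = -9.2725e-04 M

Q₀ = 0.003524 vs Keq = 2.0880e-06 ⇒ Q>K, reverse
Step 1:
                  B         G         J
  I           0.099    0.2174    0.1947
  C         0.05482   -0.1096   -0.1645
  E          0.1538    0.1078   0.03024
  solve Keq expr → x = -0.05482; check Q = 2.0880e-06
Then change container volume by factor 1.5 (V_new/V_old).
Step 2:
                  B         G         J
  I          0.1025   0.07184   0.02016
  C       -0.003912  0.007824   0.01174
  E         0.09863   0.07966    0.0319
  solve Keq expr → x = 0.003912; check Q = 2.0880e-06
Then remove 0.028 M of B.
Step 3:
                  B         G         J
  I         0.07063   0.07966    0.0319
  C       9.2725e-04 -0.001854 -0.002782
  E         0.07156   0.07781   0.02911
  solve Keq expr → x = -9.2725e-04; check Q = 2.0880e-06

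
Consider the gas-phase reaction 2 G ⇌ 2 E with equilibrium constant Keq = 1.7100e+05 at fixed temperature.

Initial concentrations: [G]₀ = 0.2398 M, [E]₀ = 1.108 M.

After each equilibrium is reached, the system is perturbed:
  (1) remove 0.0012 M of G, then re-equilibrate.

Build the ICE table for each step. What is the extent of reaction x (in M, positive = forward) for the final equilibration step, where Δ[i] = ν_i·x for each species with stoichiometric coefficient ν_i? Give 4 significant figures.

Q₀ = 21.35 vs Keq = 1.7100e+05 ⇒ Q<K, forward
Step 1:
                   G          E
  init        0.2398      1.108
  Δ          -0.2365     0.2365
  eq        0.003251      1.345
  solve Keq expr → x = 0.1183; check Q = 1.7100e+05
Then remove 0.0012 M of G.
Step 2:
                   G          E
  init      0.002051      1.345
  Δ         0.001197  -0.001197
  eq        0.003249      1.343
  solve Keq expr → x = -5.9855e-04; check Q = 1.7100e+05

x = -5.9855e-04 M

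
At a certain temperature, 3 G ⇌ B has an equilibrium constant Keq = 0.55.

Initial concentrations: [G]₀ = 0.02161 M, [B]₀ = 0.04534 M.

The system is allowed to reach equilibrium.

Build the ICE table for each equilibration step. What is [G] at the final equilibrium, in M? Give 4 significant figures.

[G]_eq = 0.1519 M

Q₀ = 4493 vs Keq = 0.55 ⇒ Q>K, reverse
Step 1:
                  G         B
  init      0.02161   0.04534
  Δ          0.1302  -0.04341
  eq         0.1519  0.001926
  solve Keq expr → x = -0.04341; check Q = 0.55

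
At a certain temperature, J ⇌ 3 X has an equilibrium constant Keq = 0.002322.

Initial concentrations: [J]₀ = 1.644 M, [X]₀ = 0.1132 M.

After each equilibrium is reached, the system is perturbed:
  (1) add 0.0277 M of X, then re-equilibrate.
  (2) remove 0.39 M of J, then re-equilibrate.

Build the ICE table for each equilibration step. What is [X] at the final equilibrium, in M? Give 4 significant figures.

[X]_eq = 0.1428 M

Q₀ = 8.8234e-04 vs Keq = 0.002322 ⇒ Q<K, forward
Step 1:
                    J           X
  Initial       1.644      0.1132
  Change     -0.01421     0.04263
  Equil          1.63      0.1558
  solve Keq expr → x = 0.01421; check Q = 0.002322
Then add 0.0277 M of X.
Step 2:
                    J           X
  Initial        1.63      0.1835
  Change     0.009136    -0.02741
  Equil         1.639      0.1561
  solve Keq expr → x = -0.009136; check Q = 0.002322
Then remove 0.39 M of J.
Step 3:
                    J           X
  Initial       1.249      0.1561
  Change     0.004451    -0.01335
  Equil         1.253      0.1428
  solve Keq expr → x = -0.004451; check Q = 0.002322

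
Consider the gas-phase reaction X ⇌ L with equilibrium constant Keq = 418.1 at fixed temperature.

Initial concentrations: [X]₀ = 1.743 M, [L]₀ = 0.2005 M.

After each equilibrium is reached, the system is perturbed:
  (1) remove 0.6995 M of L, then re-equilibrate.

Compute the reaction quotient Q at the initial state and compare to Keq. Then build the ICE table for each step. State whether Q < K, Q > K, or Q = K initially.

Q₀ = 0.115; Q < K (proceeds forward)

Q₀ = 0.115 vs Keq = 418.1 ⇒ Q<K, forward
Step 1:
                    X           L
  init          1.743      0.2005
  Δ            -1.738       1.738
  eq         0.004637       1.939
  solve Keq expr → x = 1.738; check Q = 418.1
Then remove 0.6995 M of L.
Step 2:
                    X           L
  init       0.004637       1.239
  Δ         -0.001669    0.001669
  eq         0.002968       1.241
  solve Keq expr → x = 0.001669; check Q = 418.1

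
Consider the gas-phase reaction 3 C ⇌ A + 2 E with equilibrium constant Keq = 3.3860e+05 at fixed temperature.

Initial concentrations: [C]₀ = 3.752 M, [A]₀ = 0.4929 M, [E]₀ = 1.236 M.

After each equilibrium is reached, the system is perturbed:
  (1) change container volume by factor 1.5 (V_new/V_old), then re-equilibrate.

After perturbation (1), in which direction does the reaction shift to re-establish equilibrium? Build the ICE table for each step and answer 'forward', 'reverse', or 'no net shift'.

Q₀ = 0.01426 vs Keq = 3.3860e+05 ⇒ Q<K, forward
Step 1:
                  C         A         E
  I           3.752    0.4929     1.236
  C          -3.711     1.237     2.474
  E         0.04127      1.73      3.71
  solve Keq expr → x = 1.237; check Q = 3.3860e+05
Then change container volume by factor 1.5 (V_new/V_old).
Step 2:
                  C         A         E
  I         0.02752     1.153     2.473
  C               0         0         0
  E         0.02752     1.153     2.473
  solve Keq expr → x = 0; check Q = 3.3860e+05

Direction: no net shift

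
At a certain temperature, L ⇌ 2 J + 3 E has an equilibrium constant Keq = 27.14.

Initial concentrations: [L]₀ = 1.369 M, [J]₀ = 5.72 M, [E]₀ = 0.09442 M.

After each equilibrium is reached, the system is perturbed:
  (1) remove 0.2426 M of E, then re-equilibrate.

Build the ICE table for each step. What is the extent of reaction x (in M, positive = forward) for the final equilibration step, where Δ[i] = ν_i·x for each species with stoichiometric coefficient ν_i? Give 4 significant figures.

Q₀ = 0.02012 vs Keq = 27.14 ⇒ Q<K, forward
Step 1:
                    L           J           E
  init          1.369        5.72     0.09442
  Δ           -0.2725       0.545      0.8174
  eq            1.097       6.265      0.9119
  solve Keq expr → x = 0.2725; check Q = 27.14
Then remove 0.2426 M of E.
Step 2:
                    L           J           E
  init          1.097       6.265      0.6693
  Δ          -0.06992      0.1398      0.2098
  eq            1.027       6.405       0.879
  solve Keq expr → x = 0.06992; check Q = 27.14

x = 0.06992 M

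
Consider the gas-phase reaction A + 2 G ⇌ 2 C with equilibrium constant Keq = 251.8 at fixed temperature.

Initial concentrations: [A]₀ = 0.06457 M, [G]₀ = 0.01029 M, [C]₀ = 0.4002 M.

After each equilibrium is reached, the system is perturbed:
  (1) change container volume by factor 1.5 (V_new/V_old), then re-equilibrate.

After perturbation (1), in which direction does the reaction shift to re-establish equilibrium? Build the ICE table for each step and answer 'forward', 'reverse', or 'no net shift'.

Direction: reverse

Q₀ = 2.3426e+04 vs Keq = 251.8 ⇒ Q>K, reverse
Step 1:
                    A           G           C
  I           0.06457     0.01029      0.4002
  C           0.02979     0.05959    -0.05959
  E           0.09436     0.06988      0.3406
  solve Keq expr → x = -0.02979; check Q = 251.8
Then change container volume by factor 1.5 (V_new/V_old).
Step 2:
                    A           G           C
  I           0.06291     0.04658      0.2271
  C          0.003581    0.007162   -0.007162
  E           0.06649     0.05375      0.2199
  solve Keq expr → x = -0.003581; check Q = 251.8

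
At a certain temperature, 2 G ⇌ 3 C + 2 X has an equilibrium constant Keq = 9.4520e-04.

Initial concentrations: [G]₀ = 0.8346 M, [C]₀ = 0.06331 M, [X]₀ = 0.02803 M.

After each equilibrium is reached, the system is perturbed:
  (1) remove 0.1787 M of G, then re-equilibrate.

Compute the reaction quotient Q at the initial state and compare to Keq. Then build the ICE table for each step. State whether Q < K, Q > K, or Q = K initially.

Q₀ = 2.8622e-07 vs Keq = 9.4520e-04 ⇒ Q<K, forward
Step 1:
                    G           C           X
  Initial      0.8346     0.06331     0.02803
  Change      -0.1326       0.199      0.1326
  Equil         0.702      0.2623      0.1607
  solve Keq expr → x = 0.06632; check Q = 9.4520e-04
Then remove 0.1787 M of G.
Step 2:
                    G           C           X
  Initial      0.5233      0.2623      0.1607
  Change      0.01681    -0.02522    -0.01681
  Equil        0.5401      0.2371      0.1439
  solve Keq expr → x = -0.008406; check Q = 9.4520e-04

Q₀ = 2.8622e-07; Q < K (proceeds forward)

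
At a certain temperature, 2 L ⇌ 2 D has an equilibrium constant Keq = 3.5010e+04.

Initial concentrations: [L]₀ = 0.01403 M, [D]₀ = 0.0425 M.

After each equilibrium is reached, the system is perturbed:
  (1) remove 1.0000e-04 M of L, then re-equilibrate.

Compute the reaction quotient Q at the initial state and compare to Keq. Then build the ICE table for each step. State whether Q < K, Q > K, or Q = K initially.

Q₀ = 9.176; Q < K (proceeds forward)

Q₀ = 9.176 vs Keq = 3.5010e+04 ⇒ Q<K, forward
Step 1:
                  L         D
  I         0.01403    0.0425
  C        -0.01373   0.01373
  E       3.0052e-04   0.05623
  solve Keq expr → x = 0.006865; check Q = 3.5010e+04
Then remove 1.0000e-04 M of L.
Step 2:
                  L         D
  I       2.0052e-04   0.05623
  C       9.9468e-05 -9.9468e-05
  E       2.9998e-04   0.05613
  solve Keq expr → x = -4.9734e-05; check Q = 3.5010e+04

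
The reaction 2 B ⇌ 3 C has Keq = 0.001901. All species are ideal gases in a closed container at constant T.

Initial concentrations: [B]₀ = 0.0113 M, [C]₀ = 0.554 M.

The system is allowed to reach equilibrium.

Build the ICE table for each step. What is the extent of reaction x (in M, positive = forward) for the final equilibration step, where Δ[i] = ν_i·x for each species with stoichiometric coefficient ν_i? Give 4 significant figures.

x = -0.1645 M

Q₀ = 1332 vs Keq = 0.001901 ⇒ Q>K, reverse
Step 1:
                   B          C
  I           0.0113      0.554
  C           0.3291    -0.4936
  E           0.3404    0.06039
  solve Keq expr → x = -0.1645; check Q = 0.001901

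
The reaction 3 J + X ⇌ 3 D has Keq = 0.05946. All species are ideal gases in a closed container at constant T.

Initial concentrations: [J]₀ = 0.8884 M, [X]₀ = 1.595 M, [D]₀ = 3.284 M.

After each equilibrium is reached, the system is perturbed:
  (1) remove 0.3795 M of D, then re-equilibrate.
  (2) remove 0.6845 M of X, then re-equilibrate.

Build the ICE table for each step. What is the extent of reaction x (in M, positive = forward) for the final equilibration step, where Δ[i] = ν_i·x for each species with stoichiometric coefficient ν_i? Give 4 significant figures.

x = -0.03334 M

Q₀ = 31.67 vs Keq = 0.05946 ⇒ Q>K, reverse
Step 1:
                   J          X          D
  Initial     0.8884      1.595      3.284
  Change       1.876     0.6254     -1.876
  Equil        2.765       2.22      1.408
  solve Keq expr → x = -0.6254; check Q = 0.05946
Then remove 0.3795 M of D.
Step 2:
                   J          X          D
  Initial      2.765       2.22      1.028
  Change     -0.2411   -0.08035     0.2411
  Equil        2.524       2.14      1.269
  solve Keq expr → x = 0.08035; check Q = 0.05946
Then remove 0.6845 M of X.
Step 3:
                   J          X          D
  Initial      2.524      1.456      1.269
  Change         0.1    0.03334       -0.1
  Equil        2.624      1.489      1.169
  solve Keq expr → x = -0.03334; check Q = 0.05946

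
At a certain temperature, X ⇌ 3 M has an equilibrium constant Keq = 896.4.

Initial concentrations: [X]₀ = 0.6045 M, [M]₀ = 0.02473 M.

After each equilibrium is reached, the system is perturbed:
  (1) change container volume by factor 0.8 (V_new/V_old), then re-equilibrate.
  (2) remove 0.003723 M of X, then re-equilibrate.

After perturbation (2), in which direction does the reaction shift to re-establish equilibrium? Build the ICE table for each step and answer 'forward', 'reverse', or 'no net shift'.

Direction: reverse

Q₀ = 2.5019e-05 vs Keq = 896.4 ⇒ Q<K, forward
Step 1:
                    X           M
  init         0.6045     0.02473
  Δ           -0.5978       1.793
  eq         0.006704       1.818
  solve Keq expr → x = 0.5978; check Q = 896.4
Then change container volume by factor 0.8 (V_new/V_old).
Step 2:
                    X           M
  init       0.008381       2.273
  Δ          0.004483    -0.01345
  eq          0.01286       2.259
  solve Keq expr → x = -0.004483; check Q = 896.4
Then remove 0.003723 M of X.
Step 3:
                    X           M
  init       0.009141       2.259
  Δ          0.003542    -0.01063
  eq          0.01268       2.249
  solve Keq expr → x = -0.003542; check Q = 896.4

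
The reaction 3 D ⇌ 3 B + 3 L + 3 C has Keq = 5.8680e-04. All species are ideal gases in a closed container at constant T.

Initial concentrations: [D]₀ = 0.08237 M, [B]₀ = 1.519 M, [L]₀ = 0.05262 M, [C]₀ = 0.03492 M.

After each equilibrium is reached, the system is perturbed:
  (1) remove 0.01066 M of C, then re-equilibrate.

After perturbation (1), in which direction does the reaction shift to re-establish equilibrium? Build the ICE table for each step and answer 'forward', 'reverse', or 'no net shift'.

Q₀ = 3.8908e-05 vs Keq = 5.8680e-04 ⇒ Q<K, forward
Step 1:
                    D           B           L           C
  Initial     0.08237       1.519     0.05262     0.03492
  Change     -0.01671     0.01671     0.01671     0.01671
  Equil       0.06566       1.536     0.06933     0.05163
  solve Keq expr → x = 0.00557; check Q = 5.8680e-04
Then remove 0.01066 M of C.
Step 2:
                    D           B           L           C
  Initial     0.06566       1.536     0.06933     0.04097
  Change    -0.004314    0.004314    0.004314    0.004314
  Equil       0.06135        1.54     0.07364     0.04528
  solve Keq expr → x = 0.001438; check Q = 5.8680e-04

Direction: forward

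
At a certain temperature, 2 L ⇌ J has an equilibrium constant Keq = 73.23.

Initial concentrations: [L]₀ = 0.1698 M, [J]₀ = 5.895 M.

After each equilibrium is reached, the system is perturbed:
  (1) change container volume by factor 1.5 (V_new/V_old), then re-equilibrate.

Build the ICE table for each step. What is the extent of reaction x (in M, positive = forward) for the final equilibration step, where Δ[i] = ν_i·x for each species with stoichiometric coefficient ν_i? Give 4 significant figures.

Q₀ = 204.5 vs Keq = 73.23 ⇒ Q>K, reverse
Step 1:
                  L         J
  Initial    0.1698     5.895
  Change     0.1126  -0.05628
  Equil      0.2824     5.839
  solve Keq expr → x = -0.05628; check Q = 73.23
Then change container volume by factor 1.5 (V_new/V_old).
Step 2:
                  L         J
  Initial    0.1882     3.892
  Change    0.04169  -0.02084
  Equil      0.2299     3.872
  solve Keq expr → x = -0.02084; check Q = 73.23

x = -0.02084 M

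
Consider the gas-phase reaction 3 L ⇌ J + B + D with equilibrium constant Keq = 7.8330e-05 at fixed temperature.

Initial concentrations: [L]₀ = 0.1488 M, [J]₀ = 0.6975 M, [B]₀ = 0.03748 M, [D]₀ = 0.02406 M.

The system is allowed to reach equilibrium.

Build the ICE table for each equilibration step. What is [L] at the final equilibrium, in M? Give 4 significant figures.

Q₀ = 0.1909 vs Keq = 7.8330e-05 ⇒ Q>K, reverse
Step 1:
                   L          J          B          D
  init        0.1488     0.6975    0.03748    0.02406
  Δ           0.0719   -0.02397   -0.02397   -0.02397
  eq          0.2207     0.6735    0.01351 9.2524e-05
  solve Keq expr → x = -0.02397; check Q = 7.8330e-05

[L]_eq = 0.2207 M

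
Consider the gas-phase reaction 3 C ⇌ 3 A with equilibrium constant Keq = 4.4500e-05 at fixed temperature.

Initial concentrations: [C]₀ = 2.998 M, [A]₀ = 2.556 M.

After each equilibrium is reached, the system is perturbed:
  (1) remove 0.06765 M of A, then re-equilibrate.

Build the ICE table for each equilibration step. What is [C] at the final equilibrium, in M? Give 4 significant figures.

Q₀ = 0.6197 vs Keq = 4.4500e-05 ⇒ Q>K, reverse
Step 1:
                   C          A
  I            2.998      2.556
  C            2.366     -2.366
  E            5.364     0.1901
  solve Keq expr → x = -0.7886; check Q = 4.4500e-05
Then remove 0.06765 M of A.
Step 2:
                   C          A
  I            5.364     0.1224
  C         -0.06533    0.06533
  E            5.299     0.1878
  solve Keq expr → x = 0.02178; check Q = 4.4500e-05

[C]_eq = 5.299 M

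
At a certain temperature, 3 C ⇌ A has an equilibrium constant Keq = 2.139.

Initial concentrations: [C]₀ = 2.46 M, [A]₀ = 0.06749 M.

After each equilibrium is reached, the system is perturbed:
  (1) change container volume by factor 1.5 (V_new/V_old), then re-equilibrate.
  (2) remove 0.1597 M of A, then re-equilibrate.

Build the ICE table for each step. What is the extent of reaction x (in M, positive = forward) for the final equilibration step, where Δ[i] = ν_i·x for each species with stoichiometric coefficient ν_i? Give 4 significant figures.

Q₀ = 0.004534 vs Keq = 2.139 ⇒ Q<K, forward
Step 1:
                  C         A
  I            2.46   0.06749
  C          -1.784    0.5945
  E          0.6764     0.662
  solve Keq expr → x = 0.5945; check Q = 2.139
Then change container volume by factor 1.5 (V_new/V_old).
Step 2:
                  C         A
  I          0.4509    0.4413
  C          0.1213  -0.04044
  E          0.5723    0.4009
  solve Keq expr → x = -0.04044; check Q = 2.139
Then remove 0.1597 M of A.
Step 3:
                  C         A
  I          0.5723    0.2412
  C        -0.07336   0.02445
  E          0.4989    0.2657
  solve Keq expr → x = 0.02445; check Q = 2.139

x = 0.02445 M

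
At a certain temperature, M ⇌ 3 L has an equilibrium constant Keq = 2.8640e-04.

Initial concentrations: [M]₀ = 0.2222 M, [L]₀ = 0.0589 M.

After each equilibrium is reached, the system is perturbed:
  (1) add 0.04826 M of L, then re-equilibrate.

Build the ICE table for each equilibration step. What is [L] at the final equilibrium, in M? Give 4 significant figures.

[L]_eq = 0.0412 M

Q₀ = 9.1961e-04 vs Keq = 2.8640e-04 ⇒ Q>K, reverse
Step 1:
                  M         L
  I          0.2222    0.0589
  C        0.006202  -0.01861
  E          0.2284   0.04029
  solve Keq expr → x = -0.006202; check Q = 2.8640e-04
Then add 0.04826 M of L.
Step 2:
                  M         L
  I          0.2284   0.08855
  C         0.01578  -0.04735
  E          0.2442    0.0412
  solve Keq expr → x = -0.01578; check Q = 2.8640e-04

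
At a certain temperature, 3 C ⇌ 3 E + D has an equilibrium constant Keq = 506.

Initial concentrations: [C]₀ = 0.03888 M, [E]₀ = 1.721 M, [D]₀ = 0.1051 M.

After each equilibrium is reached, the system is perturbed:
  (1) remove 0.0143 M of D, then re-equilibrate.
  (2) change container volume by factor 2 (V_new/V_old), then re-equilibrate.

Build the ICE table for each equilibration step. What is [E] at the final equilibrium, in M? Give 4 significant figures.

[E]_eq = 0.8438 M

Q₀ = 9115 vs Keq = 506 ⇒ Q>K, reverse
Step 1:
                    C           E           D
  init        0.03888       1.721      0.1051
  Δ           0.05387    -0.05387    -0.01796
  eq          0.09275       1.667     0.08714
  solve Keq expr → x = -0.01796; check Q = 506
Then remove 0.0143 M of D.
Step 2:
                    C           E           D
  init        0.09275       1.667     0.07284
  Δ         -0.004539    0.004539    0.001513
  eq          0.08821       1.672     0.07436
  solve Keq expr → x = 0.001513; check Q = 506
Then change container volume by factor 2 (V_new/V_old).
Step 3:
                    C           E           D
  init        0.04411      0.8358     0.03718
  Δ         -0.007946    0.007946    0.002649
  eq          0.03616      0.8438     0.03983
  solve Keq expr → x = 0.002649; check Q = 506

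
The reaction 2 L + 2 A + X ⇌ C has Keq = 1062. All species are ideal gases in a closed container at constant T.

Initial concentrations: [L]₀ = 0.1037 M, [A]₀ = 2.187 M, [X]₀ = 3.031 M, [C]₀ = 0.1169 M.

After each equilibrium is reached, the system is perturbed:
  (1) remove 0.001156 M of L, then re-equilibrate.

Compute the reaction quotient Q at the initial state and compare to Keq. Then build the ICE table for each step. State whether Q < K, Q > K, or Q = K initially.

Q₀ = 0.7498 vs Keq = 1062 ⇒ Q<K, forward
Step 1:
                  L         A         X         C
  I          0.1037     2.187     3.031    0.1169
  C         -0.1002   -0.1002  -0.05011   0.05011
  E        0.003481     2.087     2.981     0.167
  solve Keq expr → x = 0.05011; check Q = 1062
Then remove 0.001156 M of L.
Step 2:
                  L         A         X         C
  I        0.002325     2.087     2.981     0.167
  C        0.001148  0.001148 5.7389e-04 -5.7389e-04
  E        0.003472     2.088     2.981    0.1664
  solve Keq expr → x = -5.7389e-04; check Q = 1062

Q₀ = 0.7498; Q < K (proceeds forward)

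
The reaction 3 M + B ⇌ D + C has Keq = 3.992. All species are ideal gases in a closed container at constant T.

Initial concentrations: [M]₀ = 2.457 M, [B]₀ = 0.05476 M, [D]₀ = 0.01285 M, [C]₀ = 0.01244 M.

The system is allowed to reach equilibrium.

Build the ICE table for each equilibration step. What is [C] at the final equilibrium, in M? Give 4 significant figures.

Q₀ = 1.9681e-04 vs Keq = 3.992 ⇒ Q<K, forward
Step 1:
                    M           B           D           C
  Initial       2.457     0.05476     0.01285     0.01244
  Change       -0.164    -0.05467     0.05467     0.05467
  Equil         2.293  9.4137e-05     0.06752     0.06711
  solve Keq expr → x = 0.05467; check Q = 3.992

[C]_eq = 0.06711 M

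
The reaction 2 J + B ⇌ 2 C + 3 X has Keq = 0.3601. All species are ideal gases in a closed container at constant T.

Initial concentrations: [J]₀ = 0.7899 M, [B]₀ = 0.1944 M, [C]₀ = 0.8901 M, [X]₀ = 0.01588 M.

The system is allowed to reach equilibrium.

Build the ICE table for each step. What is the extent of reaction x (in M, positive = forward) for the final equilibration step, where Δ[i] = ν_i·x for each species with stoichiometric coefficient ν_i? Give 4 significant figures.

Q₀ = 2.6157e-05 vs Keq = 0.3601 ⇒ Q<K, forward
Step 1:
                  J         B         C         X
  Initial    0.7899    0.1944    0.8901   0.01588
  Change    -0.1555  -0.07775    0.1555    0.2333
  Equil      0.6344    0.1166     1.046    0.2491
  solve Keq expr → x = 0.07775; check Q = 0.3601

x = 0.07775 M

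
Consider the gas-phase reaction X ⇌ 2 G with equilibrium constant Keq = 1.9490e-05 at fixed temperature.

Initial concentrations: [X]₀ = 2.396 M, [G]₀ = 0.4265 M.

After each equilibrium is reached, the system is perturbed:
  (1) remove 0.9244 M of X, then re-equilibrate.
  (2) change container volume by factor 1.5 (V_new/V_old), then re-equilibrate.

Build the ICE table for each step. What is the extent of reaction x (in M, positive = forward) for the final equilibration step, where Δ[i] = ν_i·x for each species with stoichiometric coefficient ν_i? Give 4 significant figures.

x = 4.2848e-04 M

Q₀ = 0.07592 vs Keq = 1.9490e-05 ⇒ Q>K, reverse
Step 1:
                    X           G
  init          2.396      0.4265
  Δ            0.2097     -0.4194
  eq            2.606    0.007126
  solve Keq expr → x = -0.2097; check Q = 1.9490e-05
Then remove 0.9244 M of X.
Step 2:
                    X           G
  init          1.681    0.007126
  Δ        7.0040e-04   -0.001401
  eq            1.682    0.005726
  solve Keq expr → x = -7.0040e-04; check Q = 1.9490e-05
Then change container volume by factor 1.5 (V_new/V_old).
Step 3:
                    X           G
  init          1.121    0.003817
  Δ       -4.2848e-04  8.5697e-04
  eq            1.121    0.004674
  solve Keq expr → x = 4.2848e-04; check Q = 1.9490e-05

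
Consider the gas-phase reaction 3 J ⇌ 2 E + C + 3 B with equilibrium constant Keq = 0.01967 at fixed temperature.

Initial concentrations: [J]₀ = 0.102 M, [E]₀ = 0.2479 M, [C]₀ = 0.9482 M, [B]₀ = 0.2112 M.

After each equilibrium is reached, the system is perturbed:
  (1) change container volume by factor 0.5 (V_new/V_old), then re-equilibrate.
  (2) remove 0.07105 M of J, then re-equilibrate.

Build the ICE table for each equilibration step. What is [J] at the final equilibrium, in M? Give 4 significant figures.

Q₀ = 0.5173 vs Keq = 0.01967 ⇒ Q>K, reverse
Step 1:
                   J          E          C          B
  I            0.102     0.2479     0.9482     0.2112
  C          0.07114   -0.04743   -0.02371   -0.07114
  E           0.1731     0.2005     0.9245     0.1401
  solve Keq expr → x = -0.02371; check Q = 0.01967
Then change container volume by factor 0.5 (V_new/V_old).
Step 2:
                   J          E          C          B
  I           0.3463     0.4009      1.849     0.2801
  C           0.0856   -0.05707   -0.02853    -0.0856
  E           0.4319     0.3439       1.82     0.1945
  solve Keq expr → x = -0.02853; check Q = 0.01967
Then remove 0.07105 M of J.
Step 3:
                   J          E          C          B
  I           0.3608     0.3439       1.82     0.1945
  C          0.01894   -0.01263  -0.006315   -0.01894
  E           0.3798     0.3313      1.814     0.1756
  solve Keq expr → x = -0.006315; check Q = 0.01967

[J]_eq = 0.3798 M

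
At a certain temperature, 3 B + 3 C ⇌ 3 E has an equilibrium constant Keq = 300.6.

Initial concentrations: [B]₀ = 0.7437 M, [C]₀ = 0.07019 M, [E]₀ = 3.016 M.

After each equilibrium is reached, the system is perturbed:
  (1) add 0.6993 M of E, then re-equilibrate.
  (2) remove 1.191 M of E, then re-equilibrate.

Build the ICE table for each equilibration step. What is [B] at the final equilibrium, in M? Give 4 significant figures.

[B]_eq = 1.008 M

Q₀ = 1.9287e+05 vs Keq = 300.6 ⇒ Q>K, reverse
Step 1:
                    B           C           E
  I            0.7437     0.07019       3.016
  C            0.3121      0.3121     -0.3121
  E             1.056      0.3823       2.704
  solve Keq expr → x = -0.104; check Q = 300.6
Then add 0.6993 M of E.
Step 2:
                    B           C           E
  I             1.056      0.3823       3.403
  C           0.06324     0.06324    -0.06324
  E             1.119      0.4455        3.34
  solve Keq expr → x = -0.02108; check Q = 300.6
Then remove 1.191 M of E.
Step 3:
                    B           C           E
  I             1.119      0.4455       2.149
  C           -0.1109     -0.1109      0.1109
  E             1.008      0.3346        2.26
  solve Keq expr → x = 0.03697; check Q = 300.6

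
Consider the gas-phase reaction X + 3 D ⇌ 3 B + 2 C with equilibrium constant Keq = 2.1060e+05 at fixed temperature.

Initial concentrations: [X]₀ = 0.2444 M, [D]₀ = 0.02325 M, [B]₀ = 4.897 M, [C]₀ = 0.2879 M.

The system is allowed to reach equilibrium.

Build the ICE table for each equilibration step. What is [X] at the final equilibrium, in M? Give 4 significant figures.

Q₀ = 3.1689e+06 vs Keq = 2.1060e+05 ⇒ Q>K, reverse
Step 1:
                    X           D           B           C
  I            0.2444     0.02325       4.897      0.2879
  C           0.01012     0.03036    -0.03036    -0.02024
  E            0.2545     0.05361       4.867      0.2677
  solve Keq expr → x = -0.01012; check Q = 2.1060e+05

[X]_eq = 0.2545 M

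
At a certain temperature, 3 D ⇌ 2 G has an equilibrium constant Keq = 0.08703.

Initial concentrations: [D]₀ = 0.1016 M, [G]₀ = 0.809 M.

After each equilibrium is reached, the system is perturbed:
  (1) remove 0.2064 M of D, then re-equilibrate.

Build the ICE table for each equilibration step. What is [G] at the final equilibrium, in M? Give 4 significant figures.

[G]_eq = 0.2091 M

Q₀ = 624 vs Keq = 0.08703 ⇒ Q>K, reverse
Step 1:
                   D          G
  init        0.1016      0.809
  Δ           0.8212    -0.5475
  eq          0.9228     0.2615
  solve Keq expr → x = -0.2737; check Q = 0.08703
Then remove 0.2064 M of D.
Step 2:
                   D          G
  init        0.7164     0.2615
  Δ           0.0786    -0.0524
  eq           0.795     0.2091
  solve Keq expr → x = -0.0262; check Q = 0.08703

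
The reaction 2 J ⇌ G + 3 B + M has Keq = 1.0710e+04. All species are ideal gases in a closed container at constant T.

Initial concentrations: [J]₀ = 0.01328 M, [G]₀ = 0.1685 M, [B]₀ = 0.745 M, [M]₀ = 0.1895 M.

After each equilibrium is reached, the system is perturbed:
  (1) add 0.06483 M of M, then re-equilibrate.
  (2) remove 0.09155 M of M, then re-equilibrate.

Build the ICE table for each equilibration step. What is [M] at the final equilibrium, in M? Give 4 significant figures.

Q₀ = 74.87 vs Keq = 1.0710e+04 ⇒ Q<K, forward
Step 1:
                   J          G          B          M
  I          0.01328     0.1685      0.745     0.1895
  C         -0.01209   0.006045    0.01813   0.006045
  E          0.00119     0.1745     0.7631     0.1955
  solve Keq expr → x = 0.006045; check Q = 1.0710e+04
Then add 0.06483 M of M.
Step 2:
                   J          G          B          M
  I          0.00119     0.1745     0.7631     0.2604
  C       1.8185e-04 -9.0924e-05 -2.7277e-04 -9.0924e-05
  E         0.001372     0.1745     0.7629     0.2603
  solve Keq expr → x = -9.0924e-05; check Q = 1.0710e+04
Then remove 0.09155 M of M.
Step 3:
                   J          G          B          M
  I         0.001372     0.1745     0.7629     0.1687
  C       -2.6560e-04 1.3280e-04 3.9840e-04 1.3280e-04
  E         0.001106     0.1746     0.7633     0.1689
  solve Keq expr → x = 1.3280e-04; check Q = 1.0710e+04

[M]_eq = 0.1689 M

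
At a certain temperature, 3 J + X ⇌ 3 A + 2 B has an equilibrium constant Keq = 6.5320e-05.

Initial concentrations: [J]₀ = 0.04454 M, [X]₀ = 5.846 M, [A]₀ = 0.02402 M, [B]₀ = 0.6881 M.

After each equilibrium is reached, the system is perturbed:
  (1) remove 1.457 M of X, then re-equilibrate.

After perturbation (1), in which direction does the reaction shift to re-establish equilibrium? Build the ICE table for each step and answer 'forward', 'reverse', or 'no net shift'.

Q₀ = 0.0127 vs Keq = 6.5320e-05 ⇒ Q>K, reverse
Step 1:
                  J         X         A         B
  I         0.04454     5.846   0.02402    0.6881
  C         0.01812  0.006039  -0.01812  -0.01208
  E         0.06266     5.852  0.005904     0.676
  solve Keq expr → x = -0.006039; check Q = 6.5320e-05
Then remove 1.457 M of X.
Step 2:
                  J         X         A         B
  I         0.06266     4.395  0.005904     0.676
  C       4.9330e-04 1.6443e-04 -4.9330e-04 -3.2887e-04
  E         0.06315     4.395   0.00541    0.6757
  solve Keq expr → x = -1.6443e-04; check Q = 6.5320e-05

Direction: reverse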